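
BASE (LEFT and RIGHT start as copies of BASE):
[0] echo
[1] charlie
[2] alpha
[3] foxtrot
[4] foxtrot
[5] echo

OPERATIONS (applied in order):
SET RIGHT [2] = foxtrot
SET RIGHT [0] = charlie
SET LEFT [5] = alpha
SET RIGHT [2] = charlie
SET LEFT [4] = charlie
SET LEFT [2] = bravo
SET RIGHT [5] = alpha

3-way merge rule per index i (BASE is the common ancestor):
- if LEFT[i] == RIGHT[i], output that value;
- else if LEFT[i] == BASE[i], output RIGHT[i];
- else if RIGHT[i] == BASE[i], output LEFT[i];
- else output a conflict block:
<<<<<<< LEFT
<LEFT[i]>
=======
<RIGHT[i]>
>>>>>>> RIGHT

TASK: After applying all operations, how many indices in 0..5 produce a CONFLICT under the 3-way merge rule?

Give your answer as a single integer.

Final LEFT:  [echo, charlie, bravo, foxtrot, charlie, alpha]
Final RIGHT: [charlie, charlie, charlie, foxtrot, foxtrot, alpha]
i=0: L=echo=BASE, R=charlie -> take RIGHT -> charlie
i=1: L=charlie R=charlie -> agree -> charlie
i=2: BASE=alpha L=bravo R=charlie all differ -> CONFLICT
i=3: L=foxtrot R=foxtrot -> agree -> foxtrot
i=4: L=charlie, R=foxtrot=BASE -> take LEFT -> charlie
i=5: L=alpha R=alpha -> agree -> alpha
Conflict count: 1

Answer: 1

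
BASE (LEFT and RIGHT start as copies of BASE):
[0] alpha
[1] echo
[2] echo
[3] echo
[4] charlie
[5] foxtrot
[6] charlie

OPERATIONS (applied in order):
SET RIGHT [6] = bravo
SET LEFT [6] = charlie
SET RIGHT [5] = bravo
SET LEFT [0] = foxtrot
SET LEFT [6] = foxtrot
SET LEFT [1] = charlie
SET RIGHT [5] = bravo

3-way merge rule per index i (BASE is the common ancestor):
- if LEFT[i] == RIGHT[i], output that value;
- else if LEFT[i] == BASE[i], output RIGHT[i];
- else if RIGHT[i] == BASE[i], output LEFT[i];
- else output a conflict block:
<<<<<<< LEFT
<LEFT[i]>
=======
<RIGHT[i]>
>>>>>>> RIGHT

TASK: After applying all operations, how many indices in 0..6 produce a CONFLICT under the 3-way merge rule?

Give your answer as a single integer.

Answer: 1

Derivation:
Final LEFT:  [foxtrot, charlie, echo, echo, charlie, foxtrot, foxtrot]
Final RIGHT: [alpha, echo, echo, echo, charlie, bravo, bravo]
i=0: L=foxtrot, R=alpha=BASE -> take LEFT -> foxtrot
i=1: L=charlie, R=echo=BASE -> take LEFT -> charlie
i=2: L=echo R=echo -> agree -> echo
i=3: L=echo R=echo -> agree -> echo
i=4: L=charlie R=charlie -> agree -> charlie
i=5: L=foxtrot=BASE, R=bravo -> take RIGHT -> bravo
i=6: BASE=charlie L=foxtrot R=bravo all differ -> CONFLICT
Conflict count: 1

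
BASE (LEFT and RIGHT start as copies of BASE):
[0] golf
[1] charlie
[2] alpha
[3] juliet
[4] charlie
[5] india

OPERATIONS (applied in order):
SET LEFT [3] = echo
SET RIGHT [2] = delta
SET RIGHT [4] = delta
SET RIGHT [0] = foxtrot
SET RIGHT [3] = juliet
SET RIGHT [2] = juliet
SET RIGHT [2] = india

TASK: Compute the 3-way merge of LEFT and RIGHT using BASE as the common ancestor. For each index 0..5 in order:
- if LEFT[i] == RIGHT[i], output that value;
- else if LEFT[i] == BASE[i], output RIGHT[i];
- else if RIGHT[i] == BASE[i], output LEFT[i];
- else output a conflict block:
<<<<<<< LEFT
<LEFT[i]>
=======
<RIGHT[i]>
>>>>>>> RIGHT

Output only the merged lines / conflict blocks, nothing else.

Answer: foxtrot
charlie
india
echo
delta
india

Derivation:
Final LEFT:  [golf, charlie, alpha, echo, charlie, india]
Final RIGHT: [foxtrot, charlie, india, juliet, delta, india]
i=0: L=golf=BASE, R=foxtrot -> take RIGHT -> foxtrot
i=1: L=charlie R=charlie -> agree -> charlie
i=2: L=alpha=BASE, R=india -> take RIGHT -> india
i=3: L=echo, R=juliet=BASE -> take LEFT -> echo
i=4: L=charlie=BASE, R=delta -> take RIGHT -> delta
i=5: L=india R=india -> agree -> india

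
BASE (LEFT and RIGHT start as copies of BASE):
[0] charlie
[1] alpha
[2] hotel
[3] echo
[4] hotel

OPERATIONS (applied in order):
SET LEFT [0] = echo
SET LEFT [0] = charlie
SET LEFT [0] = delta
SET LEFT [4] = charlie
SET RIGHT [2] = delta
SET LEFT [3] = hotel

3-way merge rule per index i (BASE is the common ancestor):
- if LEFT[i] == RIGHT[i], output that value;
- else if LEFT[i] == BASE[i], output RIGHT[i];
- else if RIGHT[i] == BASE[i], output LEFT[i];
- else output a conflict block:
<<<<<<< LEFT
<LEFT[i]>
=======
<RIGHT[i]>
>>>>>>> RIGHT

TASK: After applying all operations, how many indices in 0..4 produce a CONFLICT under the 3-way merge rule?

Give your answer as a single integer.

Answer: 0

Derivation:
Final LEFT:  [delta, alpha, hotel, hotel, charlie]
Final RIGHT: [charlie, alpha, delta, echo, hotel]
i=0: L=delta, R=charlie=BASE -> take LEFT -> delta
i=1: L=alpha R=alpha -> agree -> alpha
i=2: L=hotel=BASE, R=delta -> take RIGHT -> delta
i=3: L=hotel, R=echo=BASE -> take LEFT -> hotel
i=4: L=charlie, R=hotel=BASE -> take LEFT -> charlie
Conflict count: 0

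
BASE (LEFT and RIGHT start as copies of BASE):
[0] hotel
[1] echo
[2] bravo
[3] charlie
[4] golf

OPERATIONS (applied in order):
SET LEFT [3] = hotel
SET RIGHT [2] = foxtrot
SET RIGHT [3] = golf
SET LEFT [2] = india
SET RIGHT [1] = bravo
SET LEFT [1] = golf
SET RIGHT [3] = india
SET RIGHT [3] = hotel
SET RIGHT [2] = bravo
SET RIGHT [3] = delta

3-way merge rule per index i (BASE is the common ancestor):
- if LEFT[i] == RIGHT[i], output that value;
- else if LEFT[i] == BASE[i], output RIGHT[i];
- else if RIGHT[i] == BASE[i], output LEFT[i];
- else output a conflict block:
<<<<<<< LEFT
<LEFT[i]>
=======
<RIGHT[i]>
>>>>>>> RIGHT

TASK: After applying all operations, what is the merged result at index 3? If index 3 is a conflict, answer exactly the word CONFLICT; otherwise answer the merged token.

Final LEFT:  [hotel, golf, india, hotel, golf]
Final RIGHT: [hotel, bravo, bravo, delta, golf]
i=0: L=hotel R=hotel -> agree -> hotel
i=1: BASE=echo L=golf R=bravo all differ -> CONFLICT
i=2: L=india, R=bravo=BASE -> take LEFT -> india
i=3: BASE=charlie L=hotel R=delta all differ -> CONFLICT
i=4: L=golf R=golf -> agree -> golf
Index 3 -> CONFLICT

Answer: CONFLICT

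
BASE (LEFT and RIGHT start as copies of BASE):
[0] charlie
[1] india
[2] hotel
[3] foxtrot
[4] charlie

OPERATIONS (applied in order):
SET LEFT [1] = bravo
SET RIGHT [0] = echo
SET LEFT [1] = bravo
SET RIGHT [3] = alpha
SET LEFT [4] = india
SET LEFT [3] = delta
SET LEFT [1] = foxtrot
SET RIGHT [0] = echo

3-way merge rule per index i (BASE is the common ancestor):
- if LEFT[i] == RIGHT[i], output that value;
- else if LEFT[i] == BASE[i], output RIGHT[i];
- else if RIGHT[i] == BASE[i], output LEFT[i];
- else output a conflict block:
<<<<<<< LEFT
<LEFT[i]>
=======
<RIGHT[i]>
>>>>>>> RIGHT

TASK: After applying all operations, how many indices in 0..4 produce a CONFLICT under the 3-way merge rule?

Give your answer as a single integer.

Final LEFT:  [charlie, foxtrot, hotel, delta, india]
Final RIGHT: [echo, india, hotel, alpha, charlie]
i=0: L=charlie=BASE, R=echo -> take RIGHT -> echo
i=1: L=foxtrot, R=india=BASE -> take LEFT -> foxtrot
i=2: L=hotel R=hotel -> agree -> hotel
i=3: BASE=foxtrot L=delta R=alpha all differ -> CONFLICT
i=4: L=india, R=charlie=BASE -> take LEFT -> india
Conflict count: 1

Answer: 1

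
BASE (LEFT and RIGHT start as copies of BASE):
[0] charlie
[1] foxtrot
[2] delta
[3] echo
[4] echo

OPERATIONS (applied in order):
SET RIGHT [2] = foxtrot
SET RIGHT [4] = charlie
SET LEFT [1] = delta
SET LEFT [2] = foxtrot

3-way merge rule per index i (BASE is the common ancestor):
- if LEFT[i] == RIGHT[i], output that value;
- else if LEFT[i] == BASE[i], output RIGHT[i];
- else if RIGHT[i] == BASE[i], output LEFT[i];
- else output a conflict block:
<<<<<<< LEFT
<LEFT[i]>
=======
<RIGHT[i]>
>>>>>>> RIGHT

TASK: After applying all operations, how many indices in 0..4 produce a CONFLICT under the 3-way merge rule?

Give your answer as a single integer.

Final LEFT:  [charlie, delta, foxtrot, echo, echo]
Final RIGHT: [charlie, foxtrot, foxtrot, echo, charlie]
i=0: L=charlie R=charlie -> agree -> charlie
i=1: L=delta, R=foxtrot=BASE -> take LEFT -> delta
i=2: L=foxtrot R=foxtrot -> agree -> foxtrot
i=3: L=echo R=echo -> agree -> echo
i=4: L=echo=BASE, R=charlie -> take RIGHT -> charlie
Conflict count: 0

Answer: 0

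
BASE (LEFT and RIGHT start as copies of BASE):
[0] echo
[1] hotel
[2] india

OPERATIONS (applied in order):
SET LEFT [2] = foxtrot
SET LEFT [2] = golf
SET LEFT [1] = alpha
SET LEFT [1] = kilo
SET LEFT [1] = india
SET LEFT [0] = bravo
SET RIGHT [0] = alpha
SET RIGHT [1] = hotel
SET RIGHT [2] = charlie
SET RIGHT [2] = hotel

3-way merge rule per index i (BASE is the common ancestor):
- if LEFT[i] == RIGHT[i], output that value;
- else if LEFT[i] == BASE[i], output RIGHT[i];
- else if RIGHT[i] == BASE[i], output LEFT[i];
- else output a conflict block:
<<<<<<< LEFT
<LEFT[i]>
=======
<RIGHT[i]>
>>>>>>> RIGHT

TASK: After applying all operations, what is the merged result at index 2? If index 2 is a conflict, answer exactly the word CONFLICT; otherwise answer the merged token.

Answer: CONFLICT

Derivation:
Final LEFT:  [bravo, india, golf]
Final RIGHT: [alpha, hotel, hotel]
i=0: BASE=echo L=bravo R=alpha all differ -> CONFLICT
i=1: L=india, R=hotel=BASE -> take LEFT -> india
i=2: BASE=india L=golf R=hotel all differ -> CONFLICT
Index 2 -> CONFLICT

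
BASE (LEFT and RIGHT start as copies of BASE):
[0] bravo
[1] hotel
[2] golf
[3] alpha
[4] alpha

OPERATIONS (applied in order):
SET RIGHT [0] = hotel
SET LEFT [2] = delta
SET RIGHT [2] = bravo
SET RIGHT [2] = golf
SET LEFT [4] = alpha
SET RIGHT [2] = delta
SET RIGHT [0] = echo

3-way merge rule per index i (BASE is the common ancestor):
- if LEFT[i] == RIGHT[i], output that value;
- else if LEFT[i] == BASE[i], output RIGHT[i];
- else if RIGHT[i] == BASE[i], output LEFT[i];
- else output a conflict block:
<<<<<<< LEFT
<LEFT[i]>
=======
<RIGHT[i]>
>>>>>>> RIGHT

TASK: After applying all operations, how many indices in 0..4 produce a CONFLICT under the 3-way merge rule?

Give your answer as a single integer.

Answer: 0

Derivation:
Final LEFT:  [bravo, hotel, delta, alpha, alpha]
Final RIGHT: [echo, hotel, delta, alpha, alpha]
i=0: L=bravo=BASE, R=echo -> take RIGHT -> echo
i=1: L=hotel R=hotel -> agree -> hotel
i=2: L=delta R=delta -> agree -> delta
i=3: L=alpha R=alpha -> agree -> alpha
i=4: L=alpha R=alpha -> agree -> alpha
Conflict count: 0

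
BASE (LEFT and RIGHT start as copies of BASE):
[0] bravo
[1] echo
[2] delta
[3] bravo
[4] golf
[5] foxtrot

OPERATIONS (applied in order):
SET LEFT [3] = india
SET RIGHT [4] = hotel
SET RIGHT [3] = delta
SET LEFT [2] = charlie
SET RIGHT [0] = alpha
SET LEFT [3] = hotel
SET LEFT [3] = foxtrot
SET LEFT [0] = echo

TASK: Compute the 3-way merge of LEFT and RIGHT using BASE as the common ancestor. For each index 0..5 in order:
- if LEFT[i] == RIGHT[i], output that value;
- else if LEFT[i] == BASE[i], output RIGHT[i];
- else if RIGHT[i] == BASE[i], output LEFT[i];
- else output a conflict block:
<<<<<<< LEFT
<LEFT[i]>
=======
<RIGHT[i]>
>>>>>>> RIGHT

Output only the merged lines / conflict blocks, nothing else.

Final LEFT:  [echo, echo, charlie, foxtrot, golf, foxtrot]
Final RIGHT: [alpha, echo, delta, delta, hotel, foxtrot]
i=0: BASE=bravo L=echo R=alpha all differ -> CONFLICT
i=1: L=echo R=echo -> agree -> echo
i=2: L=charlie, R=delta=BASE -> take LEFT -> charlie
i=3: BASE=bravo L=foxtrot R=delta all differ -> CONFLICT
i=4: L=golf=BASE, R=hotel -> take RIGHT -> hotel
i=5: L=foxtrot R=foxtrot -> agree -> foxtrot

Answer: <<<<<<< LEFT
echo
=======
alpha
>>>>>>> RIGHT
echo
charlie
<<<<<<< LEFT
foxtrot
=======
delta
>>>>>>> RIGHT
hotel
foxtrot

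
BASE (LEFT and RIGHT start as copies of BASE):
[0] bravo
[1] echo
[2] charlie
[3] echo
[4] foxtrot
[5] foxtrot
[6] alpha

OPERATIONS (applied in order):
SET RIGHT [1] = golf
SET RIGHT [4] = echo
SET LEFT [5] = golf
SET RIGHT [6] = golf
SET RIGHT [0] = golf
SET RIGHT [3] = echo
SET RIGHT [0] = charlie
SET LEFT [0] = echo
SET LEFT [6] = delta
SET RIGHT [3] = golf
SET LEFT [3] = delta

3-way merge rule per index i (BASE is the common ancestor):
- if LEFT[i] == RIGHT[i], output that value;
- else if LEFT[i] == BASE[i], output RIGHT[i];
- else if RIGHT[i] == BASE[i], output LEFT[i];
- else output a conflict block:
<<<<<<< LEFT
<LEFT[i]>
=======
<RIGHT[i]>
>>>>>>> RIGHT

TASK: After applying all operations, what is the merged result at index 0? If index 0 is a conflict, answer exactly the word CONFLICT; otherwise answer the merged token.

Final LEFT:  [echo, echo, charlie, delta, foxtrot, golf, delta]
Final RIGHT: [charlie, golf, charlie, golf, echo, foxtrot, golf]
i=0: BASE=bravo L=echo R=charlie all differ -> CONFLICT
i=1: L=echo=BASE, R=golf -> take RIGHT -> golf
i=2: L=charlie R=charlie -> agree -> charlie
i=3: BASE=echo L=delta R=golf all differ -> CONFLICT
i=4: L=foxtrot=BASE, R=echo -> take RIGHT -> echo
i=5: L=golf, R=foxtrot=BASE -> take LEFT -> golf
i=6: BASE=alpha L=delta R=golf all differ -> CONFLICT
Index 0 -> CONFLICT

Answer: CONFLICT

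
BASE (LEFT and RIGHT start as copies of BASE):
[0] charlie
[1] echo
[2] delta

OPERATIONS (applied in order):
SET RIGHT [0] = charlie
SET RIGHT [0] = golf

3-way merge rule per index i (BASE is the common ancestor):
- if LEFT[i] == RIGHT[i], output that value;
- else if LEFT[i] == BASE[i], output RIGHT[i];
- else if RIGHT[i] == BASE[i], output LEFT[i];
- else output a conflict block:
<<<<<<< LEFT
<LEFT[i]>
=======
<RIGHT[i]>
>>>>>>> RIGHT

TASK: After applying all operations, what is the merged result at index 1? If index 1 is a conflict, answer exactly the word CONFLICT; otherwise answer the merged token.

Answer: echo

Derivation:
Final LEFT:  [charlie, echo, delta]
Final RIGHT: [golf, echo, delta]
i=0: L=charlie=BASE, R=golf -> take RIGHT -> golf
i=1: L=echo R=echo -> agree -> echo
i=2: L=delta R=delta -> agree -> delta
Index 1 -> echo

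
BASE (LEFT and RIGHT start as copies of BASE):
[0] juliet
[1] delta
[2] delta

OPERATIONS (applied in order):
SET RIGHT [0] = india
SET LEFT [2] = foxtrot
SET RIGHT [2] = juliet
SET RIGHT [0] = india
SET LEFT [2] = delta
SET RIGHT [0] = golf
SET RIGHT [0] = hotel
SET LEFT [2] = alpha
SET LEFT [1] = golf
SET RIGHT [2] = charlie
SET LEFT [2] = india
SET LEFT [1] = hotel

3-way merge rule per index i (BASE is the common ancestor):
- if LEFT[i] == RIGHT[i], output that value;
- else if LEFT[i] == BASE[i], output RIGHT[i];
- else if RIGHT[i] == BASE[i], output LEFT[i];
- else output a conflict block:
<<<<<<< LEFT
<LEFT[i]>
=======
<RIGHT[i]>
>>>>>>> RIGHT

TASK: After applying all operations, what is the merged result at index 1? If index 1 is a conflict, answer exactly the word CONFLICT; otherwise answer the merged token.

Answer: hotel

Derivation:
Final LEFT:  [juliet, hotel, india]
Final RIGHT: [hotel, delta, charlie]
i=0: L=juliet=BASE, R=hotel -> take RIGHT -> hotel
i=1: L=hotel, R=delta=BASE -> take LEFT -> hotel
i=2: BASE=delta L=india R=charlie all differ -> CONFLICT
Index 1 -> hotel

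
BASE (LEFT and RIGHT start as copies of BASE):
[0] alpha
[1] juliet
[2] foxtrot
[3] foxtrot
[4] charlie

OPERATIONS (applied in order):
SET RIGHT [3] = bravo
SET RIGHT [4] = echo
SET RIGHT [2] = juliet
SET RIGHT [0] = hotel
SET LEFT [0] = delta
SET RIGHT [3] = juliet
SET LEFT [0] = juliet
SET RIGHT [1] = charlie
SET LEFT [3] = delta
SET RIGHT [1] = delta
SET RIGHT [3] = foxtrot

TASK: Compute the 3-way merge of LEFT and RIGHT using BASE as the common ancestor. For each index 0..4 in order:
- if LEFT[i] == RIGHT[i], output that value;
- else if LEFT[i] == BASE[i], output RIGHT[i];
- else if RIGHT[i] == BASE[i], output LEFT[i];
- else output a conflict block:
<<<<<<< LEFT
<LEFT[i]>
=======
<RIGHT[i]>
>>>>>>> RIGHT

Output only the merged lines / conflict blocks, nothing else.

Answer: <<<<<<< LEFT
juliet
=======
hotel
>>>>>>> RIGHT
delta
juliet
delta
echo

Derivation:
Final LEFT:  [juliet, juliet, foxtrot, delta, charlie]
Final RIGHT: [hotel, delta, juliet, foxtrot, echo]
i=0: BASE=alpha L=juliet R=hotel all differ -> CONFLICT
i=1: L=juliet=BASE, R=delta -> take RIGHT -> delta
i=2: L=foxtrot=BASE, R=juliet -> take RIGHT -> juliet
i=3: L=delta, R=foxtrot=BASE -> take LEFT -> delta
i=4: L=charlie=BASE, R=echo -> take RIGHT -> echo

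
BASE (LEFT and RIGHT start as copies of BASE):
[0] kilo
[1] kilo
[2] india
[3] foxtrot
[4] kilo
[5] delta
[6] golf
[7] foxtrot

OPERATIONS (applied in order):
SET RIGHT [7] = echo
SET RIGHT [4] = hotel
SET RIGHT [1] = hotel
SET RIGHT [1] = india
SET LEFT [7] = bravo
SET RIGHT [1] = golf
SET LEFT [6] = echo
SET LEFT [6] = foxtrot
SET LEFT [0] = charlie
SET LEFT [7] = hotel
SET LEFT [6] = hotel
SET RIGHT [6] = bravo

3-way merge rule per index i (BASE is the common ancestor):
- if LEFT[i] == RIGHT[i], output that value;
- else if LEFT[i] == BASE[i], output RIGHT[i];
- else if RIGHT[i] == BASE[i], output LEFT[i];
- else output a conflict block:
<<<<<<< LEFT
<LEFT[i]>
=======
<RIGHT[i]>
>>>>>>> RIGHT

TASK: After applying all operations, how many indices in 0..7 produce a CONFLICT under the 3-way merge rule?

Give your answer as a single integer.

Final LEFT:  [charlie, kilo, india, foxtrot, kilo, delta, hotel, hotel]
Final RIGHT: [kilo, golf, india, foxtrot, hotel, delta, bravo, echo]
i=0: L=charlie, R=kilo=BASE -> take LEFT -> charlie
i=1: L=kilo=BASE, R=golf -> take RIGHT -> golf
i=2: L=india R=india -> agree -> india
i=3: L=foxtrot R=foxtrot -> agree -> foxtrot
i=4: L=kilo=BASE, R=hotel -> take RIGHT -> hotel
i=5: L=delta R=delta -> agree -> delta
i=6: BASE=golf L=hotel R=bravo all differ -> CONFLICT
i=7: BASE=foxtrot L=hotel R=echo all differ -> CONFLICT
Conflict count: 2

Answer: 2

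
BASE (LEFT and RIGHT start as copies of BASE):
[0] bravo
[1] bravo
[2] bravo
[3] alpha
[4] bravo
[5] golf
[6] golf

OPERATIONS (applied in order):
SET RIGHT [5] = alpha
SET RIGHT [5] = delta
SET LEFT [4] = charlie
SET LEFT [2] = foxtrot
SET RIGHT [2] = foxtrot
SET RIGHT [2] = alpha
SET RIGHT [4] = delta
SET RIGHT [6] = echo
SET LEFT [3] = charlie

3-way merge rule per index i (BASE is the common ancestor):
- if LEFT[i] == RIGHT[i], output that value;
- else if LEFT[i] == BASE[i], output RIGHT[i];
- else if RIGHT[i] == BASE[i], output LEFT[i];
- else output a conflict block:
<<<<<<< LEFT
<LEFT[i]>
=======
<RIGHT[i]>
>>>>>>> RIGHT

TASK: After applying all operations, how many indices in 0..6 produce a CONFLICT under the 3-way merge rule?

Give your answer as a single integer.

Answer: 2

Derivation:
Final LEFT:  [bravo, bravo, foxtrot, charlie, charlie, golf, golf]
Final RIGHT: [bravo, bravo, alpha, alpha, delta, delta, echo]
i=0: L=bravo R=bravo -> agree -> bravo
i=1: L=bravo R=bravo -> agree -> bravo
i=2: BASE=bravo L=foxtrot R=alpha all differ -> CONFLICT
i=3: L=charlie, R=alpha=BASE -> take LEFT -> charlie
i=4: BASE=bravo L=charlie R=delta all differ -> CONFLICT
i=5: L=golf=BASE, R=delta -> take RIGHT -> delta
i=6: L=golf=BASE, R=echo -> take RIGHT -> echo
Conflict count: 2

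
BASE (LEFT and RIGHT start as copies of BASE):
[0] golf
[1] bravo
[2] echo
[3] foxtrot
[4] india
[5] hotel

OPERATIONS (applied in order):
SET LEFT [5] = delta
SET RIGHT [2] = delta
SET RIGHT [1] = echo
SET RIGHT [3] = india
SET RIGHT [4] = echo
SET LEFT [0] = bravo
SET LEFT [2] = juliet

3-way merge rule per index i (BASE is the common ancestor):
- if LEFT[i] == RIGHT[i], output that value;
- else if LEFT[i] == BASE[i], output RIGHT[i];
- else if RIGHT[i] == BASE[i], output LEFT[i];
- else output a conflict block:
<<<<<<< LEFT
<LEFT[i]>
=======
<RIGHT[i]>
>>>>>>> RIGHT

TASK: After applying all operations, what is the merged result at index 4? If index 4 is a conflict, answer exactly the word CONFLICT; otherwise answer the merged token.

Answer: echo

Derivation:
Final LEFT:  [bravo, bravo, juliet, foxtrot, india, delta]
Final RIGHT: [golf, echo, delta, india, echo, hotel]
i=0: L=bravo, R=golf=BASE -> take LEFT -> bravo
i=1: L=bravo=BASE, R=echo -> take RIGHT -> echo
i=2: BASE=echo L=juliet R=delta all differ -> CONFLICT
i=3: L=foxtrot=BASE, R=india -> take RIGHT -> india
i=4: L=india=BASE, R=echo -> take RIGHT -> echo
i=5: L=delta, R=hotel=BASE -> take LEFT -> delta
Index 4 -> echo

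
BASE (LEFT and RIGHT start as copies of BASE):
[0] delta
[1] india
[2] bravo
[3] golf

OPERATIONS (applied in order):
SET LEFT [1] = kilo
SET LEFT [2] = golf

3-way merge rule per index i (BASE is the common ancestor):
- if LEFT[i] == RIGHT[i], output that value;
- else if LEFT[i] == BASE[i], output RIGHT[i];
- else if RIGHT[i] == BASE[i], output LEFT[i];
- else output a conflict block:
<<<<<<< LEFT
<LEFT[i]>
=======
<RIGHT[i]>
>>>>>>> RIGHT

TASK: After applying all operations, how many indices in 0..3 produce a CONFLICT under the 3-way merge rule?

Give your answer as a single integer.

Answer: 0

Derivation:
Final LEFT:  [delta, kilo, golf, golf]
Final RIGHT: [delta, india, bravo, golf]
i=0: L=delta R=delta -> agree -> delta
i=1: L=kilo, R=india=BASE -> take LEFT -> kilo
i=2: L=golf, R=bravo=BASE -> take LEFT -> golf
i=3: L=golf R=golf -> agree -> golf
Conflict count: 0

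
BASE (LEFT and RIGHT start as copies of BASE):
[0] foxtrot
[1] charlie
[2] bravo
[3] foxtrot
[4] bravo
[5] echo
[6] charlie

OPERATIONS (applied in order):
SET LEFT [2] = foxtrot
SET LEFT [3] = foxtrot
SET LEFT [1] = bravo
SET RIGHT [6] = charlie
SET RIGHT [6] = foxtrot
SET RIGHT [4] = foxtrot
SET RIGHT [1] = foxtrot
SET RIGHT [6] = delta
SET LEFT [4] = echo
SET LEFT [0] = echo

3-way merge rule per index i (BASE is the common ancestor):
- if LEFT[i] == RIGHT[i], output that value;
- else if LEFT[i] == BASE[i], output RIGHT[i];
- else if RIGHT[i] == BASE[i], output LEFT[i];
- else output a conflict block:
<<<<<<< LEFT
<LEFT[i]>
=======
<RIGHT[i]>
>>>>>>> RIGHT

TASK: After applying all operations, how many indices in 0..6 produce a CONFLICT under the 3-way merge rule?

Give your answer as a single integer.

Final LEFT:  [echo, bravo, foxtrot, foxtrot, echo, echo, charlie]
Final RIGHT: [foxtrot, foxtrot, bravo, foxtrot, foxtrot, echo, delta]
i=0: L=echo, R=foxtrot=BASE -> take LEFT -> echo
i=1: BASE=charlie L=bravo R=foxtrot all differ -> CONFLICT
i=2: L=foxtrot, R=bravo=BASE -> take LEFT -> foxtrot
i=3: L=foxtrot R=foxtrot -> agree -> foxtrot
i=4: BASE=bravo L=echo R=foxtrot all differ -> CONFLICT
i=5: L=echo R=echo -> agree -> echo
i=6: L=charlie=BASE, R=delta -> take RIGHT -> delta
Conflict count: 2

Answer: 2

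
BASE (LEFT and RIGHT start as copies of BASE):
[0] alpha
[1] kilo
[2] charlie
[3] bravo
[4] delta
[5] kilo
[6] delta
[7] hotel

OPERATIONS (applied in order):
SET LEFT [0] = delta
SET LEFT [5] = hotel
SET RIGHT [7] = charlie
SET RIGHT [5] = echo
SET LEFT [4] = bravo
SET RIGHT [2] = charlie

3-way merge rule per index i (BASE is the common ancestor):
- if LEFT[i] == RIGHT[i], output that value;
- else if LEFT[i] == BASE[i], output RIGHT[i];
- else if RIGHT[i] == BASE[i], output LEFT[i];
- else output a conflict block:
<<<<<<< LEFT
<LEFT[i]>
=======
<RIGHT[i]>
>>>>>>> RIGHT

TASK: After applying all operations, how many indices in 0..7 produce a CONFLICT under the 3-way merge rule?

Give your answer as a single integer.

Answer: 1

Derivation:
Final LEFT:  [delta, kilo, charlie, bravo, bravo, hotel, delta, hotel]
Final RIGHT: [alpha, kilo, charlie, bravo, delta, echo, delta, charlie]
i=0: L=delta, R=alpha=BASE -> take LEFT -> delta
i=1: L=kilo R=kilo -> agree -> kilo
i=2: L=charlie R=charlie -> agree -> charlie
i=3: L=bravo R=bravo -> agree -> bravo
i=4: L=bravo, R=delta=BASE -> take LEFT -> bravo
i=5: BASE=kilo L=hotel R=echo all differ -> CONFLICT
i=6: L=delta R=delta -> agree -> delta
i=7: L=hotel=BASE, R=charlie -> take RIGHT -> charlie
Conflict count: 1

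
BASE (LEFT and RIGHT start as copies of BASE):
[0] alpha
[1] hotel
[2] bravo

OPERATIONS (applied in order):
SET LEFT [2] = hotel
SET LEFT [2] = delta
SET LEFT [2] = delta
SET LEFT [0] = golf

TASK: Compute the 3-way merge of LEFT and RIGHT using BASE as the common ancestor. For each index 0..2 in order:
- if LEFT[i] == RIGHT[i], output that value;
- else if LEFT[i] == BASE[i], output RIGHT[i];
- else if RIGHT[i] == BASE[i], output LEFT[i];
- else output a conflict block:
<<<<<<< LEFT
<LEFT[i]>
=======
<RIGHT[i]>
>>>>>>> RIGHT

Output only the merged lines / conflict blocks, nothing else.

Answer: golf
hotel
delta

Derivation:
Final LEFT:  [golf, hotel, delta]
Final RIGHT: [alpha, hotel, bravo]
i=0: L=golf, R=alpha=BASE -> take LEFT -> golf
i=1: L=hotel R=hotel -> agree -> hotel
i=2: L=delta, R=bravo=BASE -> take LEFT -> delta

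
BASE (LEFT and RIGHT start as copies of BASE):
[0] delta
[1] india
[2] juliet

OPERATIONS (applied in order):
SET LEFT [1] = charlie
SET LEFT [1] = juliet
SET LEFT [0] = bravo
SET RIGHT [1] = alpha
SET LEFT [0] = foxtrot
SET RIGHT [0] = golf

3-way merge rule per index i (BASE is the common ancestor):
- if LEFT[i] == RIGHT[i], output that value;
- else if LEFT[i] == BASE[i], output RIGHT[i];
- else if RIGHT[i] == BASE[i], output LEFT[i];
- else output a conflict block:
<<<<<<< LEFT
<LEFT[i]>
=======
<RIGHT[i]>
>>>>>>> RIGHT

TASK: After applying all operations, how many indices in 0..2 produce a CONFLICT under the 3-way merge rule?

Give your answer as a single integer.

Answer: 2

Derivation:
Final LEFT:  [foxtrot, juliet, juliet]
Final RIGHT: [golf, alpha, juliet]
i=0: BASE=delta L=foxtrot R=golf all differ -> CONFLICT
i=1: BASE=india L=juliet R=alpha all differ -> CONFLICT
i=2: L=juliet R=juliet -> agree -> juliet
Conflict count: 2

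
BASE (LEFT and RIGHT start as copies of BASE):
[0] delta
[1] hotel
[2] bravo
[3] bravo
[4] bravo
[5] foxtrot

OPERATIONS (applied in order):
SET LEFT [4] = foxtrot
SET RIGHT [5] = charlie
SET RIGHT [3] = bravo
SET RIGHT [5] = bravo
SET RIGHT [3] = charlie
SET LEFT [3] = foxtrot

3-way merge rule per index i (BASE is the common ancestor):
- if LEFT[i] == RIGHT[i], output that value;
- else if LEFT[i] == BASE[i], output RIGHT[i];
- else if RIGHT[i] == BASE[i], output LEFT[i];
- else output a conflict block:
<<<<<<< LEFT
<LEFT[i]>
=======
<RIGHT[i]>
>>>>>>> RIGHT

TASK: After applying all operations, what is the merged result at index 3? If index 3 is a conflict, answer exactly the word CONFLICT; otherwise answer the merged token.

Final LEFT:  [delta, hotel, bravo, foxtrot, foxtrot, foxtrot]
Final RIGHT: [delta, hotel, bravo, charlie, bravo, bravo]
i=0: L=delta R=delta -> agree -> delta
i=1: L=hotel R=hotel -> agree -> hotel
i=2: L=bravo R=bravo -> agree -> bravo
i=3: BASE=bravo L=foxtrot R=charlie all differ -> CONFLICT
i=4: L=foxtrot, R=bravo=BASE -> take LEFT -> foxtrot
i=5: L=foxtrot=BASE, R=bravo -> take RIGHT -> bravo
Index 3 -> CONFLICT

Answer: CONFLICT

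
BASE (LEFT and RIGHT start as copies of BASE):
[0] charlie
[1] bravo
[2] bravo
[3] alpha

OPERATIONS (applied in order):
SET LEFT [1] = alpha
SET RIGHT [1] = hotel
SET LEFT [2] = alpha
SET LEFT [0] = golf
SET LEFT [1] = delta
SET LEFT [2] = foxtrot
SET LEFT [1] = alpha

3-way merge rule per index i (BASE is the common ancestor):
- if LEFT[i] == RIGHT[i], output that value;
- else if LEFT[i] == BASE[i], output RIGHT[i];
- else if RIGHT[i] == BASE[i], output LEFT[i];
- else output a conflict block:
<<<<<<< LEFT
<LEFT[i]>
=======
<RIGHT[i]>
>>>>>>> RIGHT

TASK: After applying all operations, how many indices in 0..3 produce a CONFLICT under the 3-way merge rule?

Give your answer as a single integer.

Answer: 1

Derivation:
Final LEFT:  [golf, alpha, foxtrot, alpha]
Final RIGHT: [charlie, hotel, bravo, alpha]
i=0: L=golf, R=charlie=BASE -> take LEFT -> golf
i=1: BASE=bravo L=alpha R=hotel all differ -> CONFLICT
i=2: L=foxtrot, R=bravo=BASE -> take LEFT -> foxtrot
i=3: L=alpha R=alpha -> agree -> alpha
Conflict count: 1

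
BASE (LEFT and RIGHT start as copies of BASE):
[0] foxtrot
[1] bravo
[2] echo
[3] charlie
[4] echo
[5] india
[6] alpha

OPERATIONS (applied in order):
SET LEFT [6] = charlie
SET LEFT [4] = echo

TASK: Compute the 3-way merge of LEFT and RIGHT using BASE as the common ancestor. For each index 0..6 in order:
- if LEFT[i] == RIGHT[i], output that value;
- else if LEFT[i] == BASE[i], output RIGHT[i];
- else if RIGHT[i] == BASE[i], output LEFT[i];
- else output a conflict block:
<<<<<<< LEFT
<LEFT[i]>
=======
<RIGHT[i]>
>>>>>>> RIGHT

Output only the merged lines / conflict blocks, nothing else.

Answer: foxtrot
bravo
echo
charlie
echo
india
charlie

Derivation:
Final LEFT:  [foxtrot, bravo, echo, charlie, echo, india, charlie]
Final RIGHT: [foxtrot, bravo, echo, charlie, echo, india, alpha]
i=0: L=foxtrot R=foxtrot -> agree -> foxtrot
i=1: L=bravo R=bravo -> agree -> bravo
i=2: L=echo R=echo -> agree -> echo
i=3: L=charlie R=charlie -> agree -> charlie
i=4: L=echo R=echo -> agree -> echo
i=5: L=india R=india -> agree -> india
i=6: L=charlie, R=alpha=BASE -> take LEFT -> charlie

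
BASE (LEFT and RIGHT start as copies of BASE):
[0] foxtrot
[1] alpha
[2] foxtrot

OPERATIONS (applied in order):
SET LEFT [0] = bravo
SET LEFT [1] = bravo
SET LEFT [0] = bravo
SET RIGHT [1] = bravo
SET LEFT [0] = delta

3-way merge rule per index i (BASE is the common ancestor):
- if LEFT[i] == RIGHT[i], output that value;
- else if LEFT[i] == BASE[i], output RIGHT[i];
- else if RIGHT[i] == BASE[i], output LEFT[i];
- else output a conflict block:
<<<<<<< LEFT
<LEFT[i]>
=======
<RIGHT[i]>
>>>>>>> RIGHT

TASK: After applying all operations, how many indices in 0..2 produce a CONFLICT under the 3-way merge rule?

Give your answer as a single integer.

Final LEFT:  [delta, bravo, foxtrot]
Final RIGHT: [foxtrot, bravo, foxtrot]
i=0: L=delta, R=foxtrot=BASE -> take LEFT -> delta
i=1: L=bravo R=bravo -> agree -> bravo
i=2: L=foxtrot R=foxtrot -> agree -> foxtrot
Conflict count: 0

Answer: 0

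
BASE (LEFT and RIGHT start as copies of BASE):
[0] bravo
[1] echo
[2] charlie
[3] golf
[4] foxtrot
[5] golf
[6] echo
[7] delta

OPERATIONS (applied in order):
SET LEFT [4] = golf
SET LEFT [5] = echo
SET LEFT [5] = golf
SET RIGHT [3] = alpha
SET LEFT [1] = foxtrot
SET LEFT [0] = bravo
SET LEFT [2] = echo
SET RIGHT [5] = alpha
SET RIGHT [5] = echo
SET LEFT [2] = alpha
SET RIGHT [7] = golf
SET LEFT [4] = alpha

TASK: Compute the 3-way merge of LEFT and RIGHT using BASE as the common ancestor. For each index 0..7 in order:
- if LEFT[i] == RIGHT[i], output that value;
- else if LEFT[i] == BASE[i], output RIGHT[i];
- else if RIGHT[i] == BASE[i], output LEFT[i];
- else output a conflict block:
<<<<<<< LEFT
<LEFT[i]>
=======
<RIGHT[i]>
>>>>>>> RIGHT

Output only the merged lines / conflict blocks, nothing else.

Answer: bravo
foxtrot
alpha
alpha
alpha
echo
echo
golf

Derivation:
Final LEFT:  [bravo, foxtrot, alpha, golf, alpha, golf, echo, delta]
Final RIGHT: [bravo, echo, charlie, alpha, foxtrot, echo, echo, golf]
i=0: L=bravo R=bravo -> agree -> bravo
i=1: L=foxtrot, R=echo=BASE -> take LEFT -> foxtrot
i=2: L=alpha, R=charlie=BASE -> take LEFT -> alpha
i=3: L=golf=BASE, R=alpha -> take RIGHT -> alpha
i=4: L=alpha, R=foxtrot=BASE -> take LEFT -> alpha
i=5: L=golf=BASE, R=echo -> take RIGHT -> echo
i=6: L=echo R=echo -> agree -> echo
i=7: L=delta=BASE, R=golf -> take RIGHT -> golf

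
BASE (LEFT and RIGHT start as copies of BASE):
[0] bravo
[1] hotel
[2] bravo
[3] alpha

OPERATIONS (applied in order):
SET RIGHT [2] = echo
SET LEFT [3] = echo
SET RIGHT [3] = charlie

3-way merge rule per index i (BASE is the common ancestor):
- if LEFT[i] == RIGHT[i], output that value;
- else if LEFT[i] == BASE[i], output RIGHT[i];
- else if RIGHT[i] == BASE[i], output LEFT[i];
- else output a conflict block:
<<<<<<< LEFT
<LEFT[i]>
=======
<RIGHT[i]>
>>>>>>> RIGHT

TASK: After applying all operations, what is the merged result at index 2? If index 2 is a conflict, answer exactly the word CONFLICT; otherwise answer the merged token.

Final LEFT:  [bravo, hotel, bravo, echo]
Final RIGHT: [bravo, hotel, echo, charlie]
i=0: L=bravo R=bravo -> agree -> bravo
i=1: L=hotel R=hotel -> agree -> hotel
i=2: L=bravo=BASE, R=echo -> take RIGHT -> echo
i=3: BASE=alpha L=echo R=charlie all differ -> CONFLICT
Index 2 -> echo

Answer: echo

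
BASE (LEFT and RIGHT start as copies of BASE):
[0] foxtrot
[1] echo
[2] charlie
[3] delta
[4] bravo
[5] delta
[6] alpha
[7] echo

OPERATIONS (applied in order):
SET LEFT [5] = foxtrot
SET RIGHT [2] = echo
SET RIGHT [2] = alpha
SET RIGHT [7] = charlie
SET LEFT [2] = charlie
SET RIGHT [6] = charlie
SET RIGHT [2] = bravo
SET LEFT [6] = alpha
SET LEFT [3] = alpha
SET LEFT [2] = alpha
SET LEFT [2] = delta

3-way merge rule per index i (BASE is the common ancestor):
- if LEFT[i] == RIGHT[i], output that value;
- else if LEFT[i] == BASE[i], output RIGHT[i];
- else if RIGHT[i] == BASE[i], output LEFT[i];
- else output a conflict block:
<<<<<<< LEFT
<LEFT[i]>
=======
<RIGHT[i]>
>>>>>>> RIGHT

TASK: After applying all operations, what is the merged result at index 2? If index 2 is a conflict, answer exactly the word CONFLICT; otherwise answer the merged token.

Final LEFT:  [foxtrot, echo, delta, alpha, bravo, foxtrot, alpha, echo]
Final RIGHT: [foxtrot, echo, bravo, delta, bravo, delta, charlie, charlie]
i=0: L=foxtrot R=foxtrot -> agree -> foxtrot
i=1: L=echo R=echo -> agree -> echo
i=2: BASE=charlie L=delta R=bravo all differ -> CONFLICT
i=3: L=alpha, R=delta=BASE -> take LEFT -> alpha
i=4: L=bravo R=bravo -> agree -> bravo
i=5: L=foxtrot, R=delta=BASE -> take LEFT -> foxtrot
i=6: L=alpha=BASE, R=charlie -> take RIGHT -> charlie
i=7: L=echo=BASE, R=charlie -> take RIGHT -> charlie
Index 2 -> CONFLICT

Answer: CONFLICT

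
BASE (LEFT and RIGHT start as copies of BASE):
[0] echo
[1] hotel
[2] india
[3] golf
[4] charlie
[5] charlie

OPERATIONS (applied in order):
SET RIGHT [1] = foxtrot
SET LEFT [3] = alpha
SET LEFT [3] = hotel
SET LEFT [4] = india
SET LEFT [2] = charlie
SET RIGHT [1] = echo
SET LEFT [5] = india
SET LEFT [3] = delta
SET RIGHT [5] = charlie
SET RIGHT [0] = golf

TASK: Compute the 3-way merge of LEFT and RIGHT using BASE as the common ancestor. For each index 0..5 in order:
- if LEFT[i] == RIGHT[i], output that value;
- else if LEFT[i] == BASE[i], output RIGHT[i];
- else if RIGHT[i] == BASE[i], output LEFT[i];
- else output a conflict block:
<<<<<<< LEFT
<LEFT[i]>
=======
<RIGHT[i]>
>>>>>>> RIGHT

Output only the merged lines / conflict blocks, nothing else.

Answer: golf
echo
charlie
delta
india
india

Derivation:
Final LEFT:  [echo, hotel, charlie, delta, india, india]
Final RIGHT: [golf, echo, india, golf, charlie, charlie]
i=0: L=echo=BASE, R=golf -> take RIGHT -> golf
i=1: L=hotel=BASE, R=echo -> take RIGHT -> echo
i=2: L=charlie, R=india=BASE -> take LEFT -> charlie
i=3: L=delta, R=golf=BASE -> take LEFT -> delta
i=4: L=india, R=charlie=BASE -> take LEFT -> india
i=5: L=india, R=charlie=BASE -> take LEFT -> india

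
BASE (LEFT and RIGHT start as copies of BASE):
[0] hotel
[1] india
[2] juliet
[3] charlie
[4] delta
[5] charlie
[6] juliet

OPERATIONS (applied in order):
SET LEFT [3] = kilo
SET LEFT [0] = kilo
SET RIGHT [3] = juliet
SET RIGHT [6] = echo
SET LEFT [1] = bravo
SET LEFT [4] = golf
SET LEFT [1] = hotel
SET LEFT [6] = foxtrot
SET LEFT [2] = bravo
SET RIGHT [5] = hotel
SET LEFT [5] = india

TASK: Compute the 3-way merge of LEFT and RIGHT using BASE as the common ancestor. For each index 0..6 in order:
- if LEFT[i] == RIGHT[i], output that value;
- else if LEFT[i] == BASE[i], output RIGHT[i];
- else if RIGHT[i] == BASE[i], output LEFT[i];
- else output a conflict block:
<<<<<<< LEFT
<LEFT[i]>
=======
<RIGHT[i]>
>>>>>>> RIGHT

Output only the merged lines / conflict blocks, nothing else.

Answer: kilo
hotel
bravo
<<<<<<< LEFT
kilo
=======
juliet
>>>>>>> RIGHT
golf
<<<<<<< LEFT
india
=======
hotel
>>>>>>> RIGHT
<<<<<<< LEFT
foxtrot
=======
echo
>>>>>>> RIGHT

Derivation:
Final LEFT:  [kilo, hotel, bravo, kilo, golf, india, foxtrot]
Final RIGHT: [hotel, india, juliet, juliet, delta, hotel, echo]
i=0: L=kilo, R=hotel=BASE -> take LEFT -> kilo
i=1: L=hotel, R=india=BASE -> take LEFT -> hotel
i=2: L=bravo, R=juliet=BASE -> take LEFT -> bravo
i=3: BASE=charlie L=kilo R=juliet all differ -> CONFLICT
i=4: L=golf, R=delta=BASE -> take LEFT -> golf
i=5: BASE=charlie L=india R=hotel all differ -> CONFLICT
i=6: BASE=juliet L=foxtrot R=echo all differ -> CONFLICT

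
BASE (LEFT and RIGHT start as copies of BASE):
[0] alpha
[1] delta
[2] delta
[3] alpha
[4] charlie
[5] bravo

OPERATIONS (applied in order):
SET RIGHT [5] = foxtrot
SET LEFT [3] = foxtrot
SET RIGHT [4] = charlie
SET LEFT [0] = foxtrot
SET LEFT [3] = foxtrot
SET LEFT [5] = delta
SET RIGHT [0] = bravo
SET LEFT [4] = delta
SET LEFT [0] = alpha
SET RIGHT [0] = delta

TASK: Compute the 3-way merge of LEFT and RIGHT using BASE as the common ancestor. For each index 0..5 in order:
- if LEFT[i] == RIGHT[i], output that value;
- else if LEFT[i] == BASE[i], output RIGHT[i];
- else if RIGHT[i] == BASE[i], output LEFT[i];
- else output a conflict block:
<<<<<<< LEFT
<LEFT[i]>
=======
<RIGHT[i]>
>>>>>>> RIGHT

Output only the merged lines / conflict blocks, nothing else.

Final LEFT:  [alpha, delta, delta, foxtrot, delta, delta]
Final RIGHT: [delta, delta, delta, alpha, charlie, foxtrot]
i=0: L=alpha=BASE, R=delta -> take RIGHT -> delta
i=1: L=delta R=delta -> agree -> delta
i=2: L=delta R=delta -> agree -> delta
i=3: L=foxtrot, R=alpha=BASE -> take LEFT -> foxtrot
i=4: L=delta, R=charlie=BASE -> take LEFT -> delta
i=5: BASE=bravo L=delta R=foxtrot all differ -> CONFLICT

Answer: delta
delta
delta
foxtrot
delta
<<<<<<< LEFT
delta
=======
foxtrot
>>>>>>> RIGHT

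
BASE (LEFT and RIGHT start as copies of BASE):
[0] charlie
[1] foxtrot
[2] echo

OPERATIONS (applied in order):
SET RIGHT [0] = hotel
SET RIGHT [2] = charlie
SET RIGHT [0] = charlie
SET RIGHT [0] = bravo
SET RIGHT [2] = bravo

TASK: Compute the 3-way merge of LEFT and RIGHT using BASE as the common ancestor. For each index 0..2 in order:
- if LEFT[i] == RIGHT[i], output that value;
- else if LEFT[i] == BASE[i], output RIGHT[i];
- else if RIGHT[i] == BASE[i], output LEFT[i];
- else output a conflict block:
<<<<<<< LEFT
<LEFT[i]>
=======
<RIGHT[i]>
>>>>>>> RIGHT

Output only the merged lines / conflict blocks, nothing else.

Final LEFT:  [charlie, foxtrot, echo]
Final RIGHT: [bravo, foxtrot, bravo]
i=0: L=charlie=BASE, R=bravo -> take RIGHT -> bravo
i=1: L=foxtrot R=foxtrot -> agree -> foxtrot
i=2: L=echo=BASE, R=bravo -> take RIGHT -> bravo

Answer: bravo
foxtrot
bravo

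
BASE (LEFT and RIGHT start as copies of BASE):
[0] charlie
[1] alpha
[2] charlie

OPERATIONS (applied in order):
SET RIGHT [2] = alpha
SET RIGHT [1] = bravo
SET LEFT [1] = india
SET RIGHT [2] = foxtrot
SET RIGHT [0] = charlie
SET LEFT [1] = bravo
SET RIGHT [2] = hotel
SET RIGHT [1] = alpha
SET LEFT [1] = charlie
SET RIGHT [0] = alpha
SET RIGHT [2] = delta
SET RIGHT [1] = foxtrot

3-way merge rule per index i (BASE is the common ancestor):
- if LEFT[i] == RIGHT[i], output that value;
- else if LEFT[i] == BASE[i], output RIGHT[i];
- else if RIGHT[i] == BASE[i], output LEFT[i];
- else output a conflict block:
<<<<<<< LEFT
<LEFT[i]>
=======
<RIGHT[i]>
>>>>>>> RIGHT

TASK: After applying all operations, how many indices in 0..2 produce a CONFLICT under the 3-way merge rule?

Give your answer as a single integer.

Answer: 1

Derivation:
Final LEFT:  [charlie, charlie, charlie]
Final RIGHT: [alpha, foxtrot, delta]
i=0: L=charlie=BASE, R=alpha -> take RIGHT -> alpha
i=1: BASE=alpha L=charlie R=foxtrot all differ -> CONFLICT
i=2: L=charlie=BASE, R=delta -> take RIGHT -> delta
Conflict count: 1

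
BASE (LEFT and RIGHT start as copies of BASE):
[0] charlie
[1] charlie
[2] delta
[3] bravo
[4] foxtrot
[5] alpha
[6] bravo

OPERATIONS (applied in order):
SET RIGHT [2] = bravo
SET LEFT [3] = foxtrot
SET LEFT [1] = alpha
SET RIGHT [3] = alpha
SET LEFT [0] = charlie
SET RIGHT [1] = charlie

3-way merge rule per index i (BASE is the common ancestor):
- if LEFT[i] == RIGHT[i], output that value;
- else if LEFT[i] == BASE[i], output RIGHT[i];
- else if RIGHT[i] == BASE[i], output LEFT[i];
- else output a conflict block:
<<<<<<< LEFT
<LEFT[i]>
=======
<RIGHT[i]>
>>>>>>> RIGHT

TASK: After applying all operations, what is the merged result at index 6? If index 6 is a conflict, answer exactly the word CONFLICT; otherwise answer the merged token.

Final LEFT:  [charlie, alpha, delta, foxtrot, foxtrot, alpha, bravo]
Final RIGHT: [charlie, charlie, bravo, alpha, foxtrot, alpha, bravo]
i=0: L=charlie R=charlie -> agree -> charlie
i=1: L=alpha, R=charlie=BASE -> take LEFT -> alpha
i=2: L=delta=BASE, R=bravo -> take RIGHT -> bravo
i=3: BASE=bravo L=foxtrot R=alpha all differ -> CONFLICT
i=4: L=foxtrot R=foxtrot -> agree -> foxtrot
i=5: L=alpha R=alpha -> agree -> alpha
i=6: L=bravo R=bravo -> agree -> bravo
Index 6 -> bravo

Answer: bravo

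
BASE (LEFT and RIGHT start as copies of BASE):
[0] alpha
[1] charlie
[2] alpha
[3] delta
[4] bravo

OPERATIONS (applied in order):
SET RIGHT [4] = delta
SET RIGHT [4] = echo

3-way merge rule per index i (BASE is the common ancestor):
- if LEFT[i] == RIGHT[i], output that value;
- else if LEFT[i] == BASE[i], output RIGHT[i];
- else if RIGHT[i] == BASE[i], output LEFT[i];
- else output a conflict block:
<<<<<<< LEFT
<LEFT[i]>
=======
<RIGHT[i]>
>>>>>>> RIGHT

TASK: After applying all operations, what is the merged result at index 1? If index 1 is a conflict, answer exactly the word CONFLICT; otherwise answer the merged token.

Final LEFT:  [alpha, charlie, alpha, delta, bravo]
Final RIGHT: [alpha, charlie, alpha, delta, echo]
i=0: L=alpha R=alpha -> agree -> alpha
i=1: L=charlie R=charlie -> agree -> charlie
i=2: L=alpha R=alpha -> agree -> alpha
i=3: L=delta R=delta -> agree -> delta
i=4: L=bravo=BASE, R=echo -> take RIGHT -> echo
Index 1 -> charlie

Answer: charlie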